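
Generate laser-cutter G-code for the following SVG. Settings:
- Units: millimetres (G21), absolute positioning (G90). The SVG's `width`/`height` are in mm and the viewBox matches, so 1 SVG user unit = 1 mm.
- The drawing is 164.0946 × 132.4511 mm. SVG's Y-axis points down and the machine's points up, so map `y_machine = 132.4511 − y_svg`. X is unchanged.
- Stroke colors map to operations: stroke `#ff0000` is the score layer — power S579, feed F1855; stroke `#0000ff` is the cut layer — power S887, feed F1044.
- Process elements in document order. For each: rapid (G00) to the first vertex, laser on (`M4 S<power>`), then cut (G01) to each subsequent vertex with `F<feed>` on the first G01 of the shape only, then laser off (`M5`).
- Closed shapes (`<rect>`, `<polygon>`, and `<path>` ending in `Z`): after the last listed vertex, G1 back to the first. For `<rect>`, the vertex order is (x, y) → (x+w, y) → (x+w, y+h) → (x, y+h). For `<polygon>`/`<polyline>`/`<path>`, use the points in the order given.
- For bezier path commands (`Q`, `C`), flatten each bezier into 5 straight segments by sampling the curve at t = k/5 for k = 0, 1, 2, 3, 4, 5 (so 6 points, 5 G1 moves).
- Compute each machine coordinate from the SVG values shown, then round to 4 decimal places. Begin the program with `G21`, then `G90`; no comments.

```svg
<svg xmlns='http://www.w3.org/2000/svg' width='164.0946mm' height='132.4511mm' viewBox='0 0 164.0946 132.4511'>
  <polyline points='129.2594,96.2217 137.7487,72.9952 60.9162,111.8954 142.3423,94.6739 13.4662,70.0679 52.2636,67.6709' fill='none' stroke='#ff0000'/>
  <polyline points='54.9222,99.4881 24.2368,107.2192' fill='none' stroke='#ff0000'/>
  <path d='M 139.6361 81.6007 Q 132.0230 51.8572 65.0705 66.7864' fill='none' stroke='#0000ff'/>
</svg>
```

Since the viewBox matches the mm dimensions, user units are millimetres directly. The only transform is the Y-flip y_m = 132.4511 − y_svg.

Shape 1 is a open polyline drawn with `<polyline>`. Its stroke #ff0000 means score at S579, F1855. After flipping Y the toolpath is (129.2594,36.2294) → (137.7487,59.4559) → (60.9162,20.5557) → (142.3423,37.7772) → (13.4662,62.3832) → (52.2636,64.7802).

Shape 2 is a line segment drawn with `<polyline>`. Its stroke #ff0000 means score at S579, F1855. After flipping Y the toolpath is (54.9222,32.9630) → (24.2368,25.2319).

Shape 3 is a quadratic bezier drawn with `<path>`. Its stroke #0000ff means cut at S887, F1044. After flipping Y the toolpath is (139.6361,50.8504) → (134.2173,60.9609) → (124.0513,67.4976) → (109.1382,70.4604) → (89.4779,69.8495) → (65.0705,65.6647).

G21
G90
G00 X129.2594 Y36.2294
M4 S579
G01 X137.7487 Y59.4559 F1855
G01 X60.9162 Y20.5557
G01 X142.3423 Y37.7772
G01 X13.4662 Y62.3832
G01 X52.2636 Y64.7802
M5
G00 X54.9222 Y32.9630
M4 S579
G01 X24.2368 Y25.2319 F1855
M5
G00 X139.6361 Y50.8504
M4 S887
G01 X134.2173 Y60.9609 F1044
G01 X124.0513 Y67.4976
G01 X109.1382 Y70.4604
G01 X89.4779 Y69.8495
G01 X65.0705 Y65.6647
M5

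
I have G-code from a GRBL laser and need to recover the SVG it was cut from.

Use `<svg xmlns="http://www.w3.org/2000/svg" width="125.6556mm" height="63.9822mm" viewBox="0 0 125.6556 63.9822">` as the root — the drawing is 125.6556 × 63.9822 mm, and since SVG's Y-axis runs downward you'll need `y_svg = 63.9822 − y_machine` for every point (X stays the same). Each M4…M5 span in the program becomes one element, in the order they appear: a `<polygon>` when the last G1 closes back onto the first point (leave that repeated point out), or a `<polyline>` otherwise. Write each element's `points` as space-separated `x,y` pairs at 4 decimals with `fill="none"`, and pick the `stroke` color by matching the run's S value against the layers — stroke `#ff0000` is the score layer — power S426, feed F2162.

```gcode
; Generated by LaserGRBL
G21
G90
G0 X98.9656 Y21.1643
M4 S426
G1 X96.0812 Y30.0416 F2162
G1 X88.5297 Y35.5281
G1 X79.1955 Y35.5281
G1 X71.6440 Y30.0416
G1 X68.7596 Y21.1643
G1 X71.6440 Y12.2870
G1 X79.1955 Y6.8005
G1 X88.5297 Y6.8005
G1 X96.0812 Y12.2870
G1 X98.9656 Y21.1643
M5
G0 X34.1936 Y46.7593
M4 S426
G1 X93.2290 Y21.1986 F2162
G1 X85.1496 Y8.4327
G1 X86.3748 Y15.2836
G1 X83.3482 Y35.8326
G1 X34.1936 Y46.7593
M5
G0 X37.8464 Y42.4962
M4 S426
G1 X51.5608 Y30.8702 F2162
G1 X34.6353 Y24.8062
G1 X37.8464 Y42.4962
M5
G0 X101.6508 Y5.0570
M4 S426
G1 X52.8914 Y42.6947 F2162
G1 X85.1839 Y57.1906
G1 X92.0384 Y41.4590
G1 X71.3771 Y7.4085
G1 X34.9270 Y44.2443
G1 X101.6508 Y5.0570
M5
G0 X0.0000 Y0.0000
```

<svg xmlns="http://www.w3.org/2000/svg" width="125.6556mm" height="63.9822mm" viewBox="0 0 125.6556 63.9822">
  <polygon points="98.9656,42.8179 96.0812,33.9406 88.5297,28.4541 79.1955,28.4541 71.6440,33.9406 68.7596,42.8179 71.6440,51.6952 79.1955,57.1817 88.5297,57.1817 96.0812,51.6952" fill="none" stroke="#ff0000"/>
  <polygon points="34.1936,17.2229 93.2290,42.7836 85.1496,55.5495 86.3748,48.6986 83.3482,28.1496" fill="none" stroke="#ff0000"/>
  <polygon points="37.8464,21.4860 51.5608,33.1120 34.6353,39.1760" fill="none" stroke="#ff0000"/>
  <polygon points="101.6508,58.9252 52.8914,21.2875 85.1839,6.7916 92.0384,22.5232 71.3771,56.5737 34.9270,19.7379" fill="none" stroke="#ff0000"/>
</svg>

Each laser-on run becomes one SVG element. Flip Y back into SVG space with y_svg = 63.9822 − y_machine. Every run uses S426, so all elements get stroke `#ff0000` (score).

Run 1: The run returns to its start, so emit a `<polygon>` with points (Y-flipped): 98.9656,42.8179 96.0812,33.9406 88.5297,28.4541 79.1955,28.4541 71.6440,33.9406 68.7596,42.8179 71.6440,51.6952 79.1955,57.1817 88.5297,57.1817 96.0812,51.6952.

Run 2: The run returns to its start, so emit a `<polygon>` with points (Y-flipped): 34.1936,17.2229 93.2290,42.7836 85.1496,55.5495 86.3748,48.6986 83.3482,28.1496.

Run 3: The run returns to its start, so emit a `<polygon>` with points (Y-flipped): 37.8464,21.4860 51.5608,33.1120 34.6353,39.1760.

Run 4: The run returns to its start, so emit a `<polygon>` with points (Y-flipped): 101.6508,58.9252 52.8914,21.2875 85.1839,6.7916 92.0384,22.5232 71.3771,56.5737 34.9270,19.7379.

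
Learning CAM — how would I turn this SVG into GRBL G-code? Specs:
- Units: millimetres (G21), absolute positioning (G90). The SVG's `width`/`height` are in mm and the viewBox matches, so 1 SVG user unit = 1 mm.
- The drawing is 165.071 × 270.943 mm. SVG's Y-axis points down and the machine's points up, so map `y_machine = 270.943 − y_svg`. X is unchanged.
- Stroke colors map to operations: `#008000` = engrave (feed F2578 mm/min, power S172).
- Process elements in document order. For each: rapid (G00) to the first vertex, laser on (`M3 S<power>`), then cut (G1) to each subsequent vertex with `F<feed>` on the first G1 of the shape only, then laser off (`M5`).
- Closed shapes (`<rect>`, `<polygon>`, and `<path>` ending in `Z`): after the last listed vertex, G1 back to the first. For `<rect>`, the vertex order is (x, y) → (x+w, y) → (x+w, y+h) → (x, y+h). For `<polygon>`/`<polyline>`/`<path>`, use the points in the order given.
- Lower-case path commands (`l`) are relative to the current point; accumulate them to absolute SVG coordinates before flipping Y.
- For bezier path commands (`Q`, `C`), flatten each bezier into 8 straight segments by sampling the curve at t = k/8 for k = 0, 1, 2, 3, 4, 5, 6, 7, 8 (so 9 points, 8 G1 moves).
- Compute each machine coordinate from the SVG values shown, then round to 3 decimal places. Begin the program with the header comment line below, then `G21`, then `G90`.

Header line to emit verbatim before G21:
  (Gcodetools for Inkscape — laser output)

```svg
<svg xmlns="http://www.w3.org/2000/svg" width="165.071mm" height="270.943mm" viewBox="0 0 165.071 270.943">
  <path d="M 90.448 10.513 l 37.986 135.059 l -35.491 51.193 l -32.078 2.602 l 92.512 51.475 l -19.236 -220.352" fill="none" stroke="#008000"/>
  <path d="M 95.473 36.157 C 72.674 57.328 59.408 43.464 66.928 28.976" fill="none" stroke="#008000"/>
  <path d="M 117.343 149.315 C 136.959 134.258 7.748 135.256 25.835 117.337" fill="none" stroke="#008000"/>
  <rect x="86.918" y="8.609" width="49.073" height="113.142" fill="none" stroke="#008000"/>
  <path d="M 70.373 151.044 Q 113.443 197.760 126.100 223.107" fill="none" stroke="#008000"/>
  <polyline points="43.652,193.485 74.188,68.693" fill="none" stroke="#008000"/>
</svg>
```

1 u = 1 mm; y_m = 270.943 − y.

[1] `<path>` open polyline, #008000→engrave S172 F2578: (90.448,260.430) → (128.434,125.371) → (92.943,74.178) → (60.865,71.576) → (153.377,20.101) → (134.141,240.453)

[2] `<path>` cubic bezier, #008000→engrave S172 F2578: (95.473,234.786) → (87.392,228.422) → (80.337,224.939) → (74.439,223.934) → (69.831,225.004) → (66.644,227.746) → (65.010,231.756) → (65.060,236.630) → (66.928,241.967)

[3] `<path>` cubic bezier, #008000→engrave S172 F2578: (117.343,121.628) → (118.301,126.590) → (108.777,130.457) → (92.241,133.638) → (72.162,136.544) → (52.013,139.584) → (35.261,143.167) → (25.379,147.705) → (25.835,153.606)

[4] `<rect>` rectangle, #008000→engrave S172 F2578: (86.918,262.334) → (135.991,262.334) → (135.991,149.192) → (86.918,149.192) → (86.918,262.334) (closed)

[5] `<path>` quadratic bezier, #008000→engrave S172 F2578: (70.373,119.899) → (80.665,108.554) → (90.007,97.877) → (98.399,87.867) → (105.840,78.525) → (112.330,69.851) → (117.871,61.845) → (122.461,54.507) → (126.100,47.836)

[6] `<polyline>` line segment, #008000→engrave S172 F2578: (43.652,77.458) → (74.188,202.250)

(Gcodetools for Inkscape — laser output)
G21
G90
G00 X90.448 Y260.430
M3 S172
G1 X128.434 Y125.371 F2578
G1 X92.943 Y74.178
G1 X60.865 Y71.576
G1 X153.377 Y20.101
G1 X134.141 Y240.453
M5
G00 X95.473 Y234.786
M3 S172
G1 X87.392 Y228.422 F2578
G1 X80.337 Y224.939
G1 X74.439 Y223.934
G1 X69.831 Y225.004
G1 X66.644 Y227.746
G1 X65.010 Y231.756
G1 X65.060 Y236.630
G1 X66.928 Y241.967
M5
G00 X117.343 Y121.628
M3 S172
G1 X118.301 Y126.590 F2578
G1 X108.777 Y130.457
G1 X92.241 Y133.638
G1 X72.162 Y136.544
G1 X52.013 Y139.584
G1 X35.261 Y143.167
G1 X25.379 Y147.705
G1 X25.835 Y153.606
M5
G00 X86.918 Y262.334
M3 S172
G1 X135.991 Y262.334 F2578
G1 X135.991 Y149.192
G1 X86.918 Y149.192
G1 X86.918 Y262.334
M5
G00 X70.373 Y119.899
M3 S172
G1 X80.665 Y108.554 F2578
G1 X90.007 Y97.877
G1 X98.399 Y87.867
G1 X105.840 Y78.525
G1 X112.330 Y69.851
G1 X117.871 Y61.845
G1 X122.461 Y54.507
G1 X126.100 Y47.836
M5
G00 X43.652 Y77.458
M3 S172
G1 X74.188 Y202.250 F2578
M5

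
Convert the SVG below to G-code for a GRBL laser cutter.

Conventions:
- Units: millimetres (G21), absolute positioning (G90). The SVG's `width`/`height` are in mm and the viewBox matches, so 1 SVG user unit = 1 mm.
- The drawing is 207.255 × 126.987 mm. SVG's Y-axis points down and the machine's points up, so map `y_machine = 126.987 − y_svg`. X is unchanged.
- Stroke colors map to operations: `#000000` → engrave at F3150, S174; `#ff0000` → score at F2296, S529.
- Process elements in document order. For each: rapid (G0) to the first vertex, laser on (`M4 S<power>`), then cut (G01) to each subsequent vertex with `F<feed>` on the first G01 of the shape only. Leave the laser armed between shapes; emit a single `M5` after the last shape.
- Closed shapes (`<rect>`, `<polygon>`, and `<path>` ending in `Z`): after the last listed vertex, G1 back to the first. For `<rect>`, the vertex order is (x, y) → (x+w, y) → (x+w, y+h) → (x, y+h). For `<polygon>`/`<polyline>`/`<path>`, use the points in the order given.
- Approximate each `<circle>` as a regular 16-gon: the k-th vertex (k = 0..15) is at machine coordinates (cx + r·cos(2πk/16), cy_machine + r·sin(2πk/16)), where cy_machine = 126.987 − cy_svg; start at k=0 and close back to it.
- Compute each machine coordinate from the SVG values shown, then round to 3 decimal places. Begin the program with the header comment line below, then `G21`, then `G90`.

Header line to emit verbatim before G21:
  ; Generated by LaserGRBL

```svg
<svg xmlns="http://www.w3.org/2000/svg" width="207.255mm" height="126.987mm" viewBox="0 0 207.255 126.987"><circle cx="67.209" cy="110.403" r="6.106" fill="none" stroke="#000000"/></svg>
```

viewBox `0 0 207.255 126.987` with mm width/height → 1 unit = 1 mm. Flip: y_m = 126.987 − y_svg.

**Shape 1** — `<circle>` circle, stroke `#000000` → engrave (S174, F3150). Machine vertices: (73.315,16.584) → (72.850,18.921) → (71.527,20.902) → (69.546,22.225) → (67.209,22.690) → (64.872,22.225) → (62.891,20.902) → (61.568,18.921) → (61.103,16.584) → (61.568,14.247) → (62.891,12.266) → (64.872,10.943) → (67.209,10.478) → (69.546,10.943) → (71.527,12.266) → (72.850,14.247) → (73.315,16.584). Closed: final G1 returns to the first vertex.

; Generated by LaserGRBL
G21
G90
G0 X73.315 Y16.584
M4 S174
G01 X72.850 Y18.921 F3150
G01 X71.527 Y20.902
G01 X69.546 Y22.225
G01 X67.209 Y22.690
G01 X64.872 Y22.225
G01 X62.891 Y20.902
G01 X61.568 Y18.921
G01 X61.103 Y16.584
G01 X61.568 Y14.247
G01 X62.891 Y12.266
G01 X64.872 Y10.943
G01 X67.209 Y10.478
G01 X69.546 Y10.943
G01 X71.527 Y12.266
G01 X72.850 Y14.247
G01 X73.315 Y16.584
M5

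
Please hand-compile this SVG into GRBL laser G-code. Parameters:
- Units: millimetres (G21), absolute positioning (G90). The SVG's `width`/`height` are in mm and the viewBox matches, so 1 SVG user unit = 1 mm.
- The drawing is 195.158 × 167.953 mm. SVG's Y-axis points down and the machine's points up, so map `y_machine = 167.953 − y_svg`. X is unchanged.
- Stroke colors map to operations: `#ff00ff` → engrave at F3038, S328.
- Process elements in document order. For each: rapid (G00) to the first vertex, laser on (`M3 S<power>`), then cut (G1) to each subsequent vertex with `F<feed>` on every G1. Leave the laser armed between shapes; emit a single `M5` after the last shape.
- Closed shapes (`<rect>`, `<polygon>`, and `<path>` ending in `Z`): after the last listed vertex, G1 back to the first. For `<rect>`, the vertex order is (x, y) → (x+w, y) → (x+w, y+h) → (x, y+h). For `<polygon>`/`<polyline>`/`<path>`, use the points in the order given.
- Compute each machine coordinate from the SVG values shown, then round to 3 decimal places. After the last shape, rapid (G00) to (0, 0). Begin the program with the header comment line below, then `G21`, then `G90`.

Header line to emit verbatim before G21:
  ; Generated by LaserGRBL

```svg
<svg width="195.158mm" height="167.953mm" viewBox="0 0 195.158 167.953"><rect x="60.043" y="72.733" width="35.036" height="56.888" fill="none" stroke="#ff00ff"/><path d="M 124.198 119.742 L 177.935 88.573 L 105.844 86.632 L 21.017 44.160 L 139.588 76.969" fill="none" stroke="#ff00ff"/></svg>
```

Since the viewBox matches the mm dimensions, user units are millimetres directly. The only transform is the Y-flip y_m = 167.953 − y_svg.

Shape 1 is a rectangle drawn with `<rect>`. Its stroke #ff00ff means engrave at S328, F3038. After flipping Y the toolpath is (60.043,95.220) → (95.079,95.220) → (95.079,38.332) → (60.043,38.332) → (60.043,95.220), returning to the start.

Shape 2 is a open polyline drawn with `<path>`. Its stroke #ff00ff means engrave at S328, F3038. After flipping Y the toolpath is (124.198,48.211) → (177.935,79.380) → (105.844,81.321) → (21.017,123.793) → (139.588,90.984).

; Generated by LaserGRBL
G21
G90
G00 X60.043 Y95.220
M3 S328
G1 X95.079 Y95.220 F3038
G1 X95.079 Y38.332 F3038
G1 X60.043 Y38.332 F3038
G1 X60.043 Y95.220 F3038
G00 X124.198 Y48.211
M3 S328
G1 X177.935 Y79.380 F3038
G1 X105.844 Y81.321 F3038
G1 X21.017 Y123.793 F3038
G1 X139.588 Y90.984 F3038
M5
G00 X0.000 Y0.000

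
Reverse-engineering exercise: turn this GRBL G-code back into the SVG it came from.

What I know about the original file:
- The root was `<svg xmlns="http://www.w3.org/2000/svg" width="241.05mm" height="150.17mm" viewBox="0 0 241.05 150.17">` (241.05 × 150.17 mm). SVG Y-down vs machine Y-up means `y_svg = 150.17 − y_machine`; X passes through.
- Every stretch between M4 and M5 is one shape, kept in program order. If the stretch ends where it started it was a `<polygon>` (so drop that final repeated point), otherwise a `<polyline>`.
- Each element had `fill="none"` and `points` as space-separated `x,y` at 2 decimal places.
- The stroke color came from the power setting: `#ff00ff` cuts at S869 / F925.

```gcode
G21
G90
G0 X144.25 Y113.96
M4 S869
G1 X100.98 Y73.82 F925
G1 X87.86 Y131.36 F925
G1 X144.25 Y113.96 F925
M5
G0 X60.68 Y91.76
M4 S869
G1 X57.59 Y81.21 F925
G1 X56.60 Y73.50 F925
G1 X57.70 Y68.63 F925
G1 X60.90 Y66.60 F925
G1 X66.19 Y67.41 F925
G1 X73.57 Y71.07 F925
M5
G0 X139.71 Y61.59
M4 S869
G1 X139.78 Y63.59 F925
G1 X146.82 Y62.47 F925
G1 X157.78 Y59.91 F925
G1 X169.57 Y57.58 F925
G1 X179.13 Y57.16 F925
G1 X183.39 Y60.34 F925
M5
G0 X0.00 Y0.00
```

Each laser-on run becomes one SVG element. Flip Y back into SVG space with y_svg = 150.17 − y_machine. Every run uses S869, so all elements get stroke `#ff00ff` (cut).

Run 1: The run returns to its start, so emit a `<polygon>` with points (Y-flipped): 144.25,36.21 100.98,76.35 87.86,18.81.

Run 2: The run is open, so emit a `<polyline>` with points (Y-flipped): 60.68,58.41 57.59,68.96 56.60,76.67 57.70,81.54 60.90,83.57 66.19,82.76 73.57,79.10.

Run 3: The run is open, so emit a `<polyline>` with points (Y-flipped): 139.71,88.58 139.78,86.58 146.82,87.70 157.78,90.26 169.57,92.59 179.13,93.01 183.39,89.83.

<svg xmlns="http://www.w3.org/2000/svg" width="241.05mm" height="150.17mm" viewBox="0 0 241.05 150.17">
  <polygon points="144.25,36.21 100.98,76.35 87.86,18.81" fill="none" stroke="#ff00ff"/>
  <polyline points="60.68,58.41 57.59,68.96 56.60,76.67 57.70,81.54 60.90,83.57 66.19,82.76 73.57,79.10" fill="none" stroke="#ff00ff"/>
  <polyline points="139.71,88.58 139.78,86.58 146.82,87.70 157.78,90.26 169.57,92.59 179.13,93.01 183.39,89.83" fill="none" stroke="#ff00ff"/>
</svg>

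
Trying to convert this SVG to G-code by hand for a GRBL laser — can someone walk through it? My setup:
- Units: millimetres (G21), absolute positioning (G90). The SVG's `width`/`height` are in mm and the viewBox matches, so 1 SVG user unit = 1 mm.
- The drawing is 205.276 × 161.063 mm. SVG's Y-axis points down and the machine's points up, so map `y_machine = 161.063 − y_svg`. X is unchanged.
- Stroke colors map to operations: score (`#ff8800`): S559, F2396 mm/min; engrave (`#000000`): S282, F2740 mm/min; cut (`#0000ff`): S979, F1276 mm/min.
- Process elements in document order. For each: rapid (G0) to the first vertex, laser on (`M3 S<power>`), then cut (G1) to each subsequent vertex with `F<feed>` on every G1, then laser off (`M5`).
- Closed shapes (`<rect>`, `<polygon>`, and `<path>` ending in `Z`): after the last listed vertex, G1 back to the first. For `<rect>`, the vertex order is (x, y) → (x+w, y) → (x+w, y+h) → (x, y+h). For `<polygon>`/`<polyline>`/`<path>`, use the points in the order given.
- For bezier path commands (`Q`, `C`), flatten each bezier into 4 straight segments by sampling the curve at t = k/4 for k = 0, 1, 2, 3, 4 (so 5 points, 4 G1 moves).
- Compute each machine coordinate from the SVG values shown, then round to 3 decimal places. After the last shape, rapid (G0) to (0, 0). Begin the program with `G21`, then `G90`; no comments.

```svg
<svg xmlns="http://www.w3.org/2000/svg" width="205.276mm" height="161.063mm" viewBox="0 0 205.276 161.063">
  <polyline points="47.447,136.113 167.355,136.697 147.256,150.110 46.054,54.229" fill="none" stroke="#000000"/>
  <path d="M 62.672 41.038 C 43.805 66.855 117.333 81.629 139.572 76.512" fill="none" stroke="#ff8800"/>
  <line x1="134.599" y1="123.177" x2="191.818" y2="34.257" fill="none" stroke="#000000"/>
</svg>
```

G21
G90
G0 X47.447 Y24.950
M3 S282
G1 X167.355 Y24.366 F2740
G1 X147.256 Y10.953 F2740
G1 X46.054 Y106.834 F2740
M5
G0 X62.672 Y120.025
M3 S559
G1 X63.601 Y102.871 F2396
G1 X85.707 Y90.688 F2396
G1 X115.521 Y84.305 F2396
G1 X139.572 Y84.551 F2396
M5
G0 X134.599 Y37.886
M3 S282
G1 X191.818 Y126.806 F2740
M5
G0 X0.000 Y0.000

1 u = 1 mm; y_m = 161.063 − y.

[1] `<polyline>` open polyline, #000000→engrave S282 F2740: (47.447,24.950) → (167.355,24.366) → (147.256,10.953) → (46.054,106.834)

[2] `<path>` cubic bezier, #ff8800→score S559 F2396: (62.672,120.025) → (63.601,102.871) → (85.707,90.688) → (115.521,84.305) → (139.572,84.551)

[3] `<line>` line segment, #000000→engrave S282 F2740: (134.599,37.886) → (191.818,126.806)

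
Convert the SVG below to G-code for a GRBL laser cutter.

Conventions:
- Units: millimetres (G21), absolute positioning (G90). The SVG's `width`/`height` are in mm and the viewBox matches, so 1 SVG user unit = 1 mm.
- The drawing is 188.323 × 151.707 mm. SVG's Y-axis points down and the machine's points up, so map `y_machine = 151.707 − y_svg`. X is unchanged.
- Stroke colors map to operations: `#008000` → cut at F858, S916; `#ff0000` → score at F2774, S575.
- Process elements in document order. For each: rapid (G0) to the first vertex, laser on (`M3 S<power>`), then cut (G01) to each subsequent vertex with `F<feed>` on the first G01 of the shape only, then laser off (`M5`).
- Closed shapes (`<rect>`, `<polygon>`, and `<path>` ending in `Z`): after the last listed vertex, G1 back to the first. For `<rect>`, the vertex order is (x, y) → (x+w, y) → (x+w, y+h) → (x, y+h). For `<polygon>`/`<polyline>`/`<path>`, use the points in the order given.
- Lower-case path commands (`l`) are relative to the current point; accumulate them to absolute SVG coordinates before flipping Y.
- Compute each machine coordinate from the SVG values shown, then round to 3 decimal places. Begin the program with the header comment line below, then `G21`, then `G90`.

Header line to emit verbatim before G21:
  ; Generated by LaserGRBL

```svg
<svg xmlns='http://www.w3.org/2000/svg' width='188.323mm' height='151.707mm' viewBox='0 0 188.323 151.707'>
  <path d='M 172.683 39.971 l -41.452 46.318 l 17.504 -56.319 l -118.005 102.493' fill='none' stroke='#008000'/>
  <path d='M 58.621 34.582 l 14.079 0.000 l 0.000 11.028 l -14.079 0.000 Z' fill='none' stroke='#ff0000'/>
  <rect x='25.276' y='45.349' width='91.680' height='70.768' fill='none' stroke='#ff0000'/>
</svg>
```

; Generated by LaserGRBL
G21
G90
G0 X172.683 Y111.736
M3 S916
G01 X131.231 Y65.418 F858
G01 X148.735 Y121.737
G01 X30.730 Y19.244
M5
G0 X58.621 Y117.125
M3 S575
G01 X72.700 Y117.125 F2774
G01 X72.700 Y106.097
G01 X58.621 Y106.097
G01 X58.621 Y117.125
M5
G0 X25.276 Y106.358
M3 S575
G01 X116.956 Y106.358 F2774
G01 X116.956 Y35.590
G01 X25.276 Y35.590
G01 X25.276 Y106.358
M5

1 u = 1 mm; y_m = 151.707 − y.

[1] `<path>` open polyline, #008000→cut S916 F858: (172.683,111.736) → (131.231,65.418) → (148.735,121.737) → (30.730,19.244)

[2] `<path>` rectangle, #ff0000→score S575 F2774: (58.621,117.125) → (72.700,117.125) → (72.700,106.097) → (58.621,106.097) → (58.621,117.125) (closed)

[3] `<rect>` rectangle, #ff0000→score S575 F2774: (25.276,106.358) → (116.956,106.358) → (116.956,35.590) → (25.276,35.590) → (25.276,106.358) (closed)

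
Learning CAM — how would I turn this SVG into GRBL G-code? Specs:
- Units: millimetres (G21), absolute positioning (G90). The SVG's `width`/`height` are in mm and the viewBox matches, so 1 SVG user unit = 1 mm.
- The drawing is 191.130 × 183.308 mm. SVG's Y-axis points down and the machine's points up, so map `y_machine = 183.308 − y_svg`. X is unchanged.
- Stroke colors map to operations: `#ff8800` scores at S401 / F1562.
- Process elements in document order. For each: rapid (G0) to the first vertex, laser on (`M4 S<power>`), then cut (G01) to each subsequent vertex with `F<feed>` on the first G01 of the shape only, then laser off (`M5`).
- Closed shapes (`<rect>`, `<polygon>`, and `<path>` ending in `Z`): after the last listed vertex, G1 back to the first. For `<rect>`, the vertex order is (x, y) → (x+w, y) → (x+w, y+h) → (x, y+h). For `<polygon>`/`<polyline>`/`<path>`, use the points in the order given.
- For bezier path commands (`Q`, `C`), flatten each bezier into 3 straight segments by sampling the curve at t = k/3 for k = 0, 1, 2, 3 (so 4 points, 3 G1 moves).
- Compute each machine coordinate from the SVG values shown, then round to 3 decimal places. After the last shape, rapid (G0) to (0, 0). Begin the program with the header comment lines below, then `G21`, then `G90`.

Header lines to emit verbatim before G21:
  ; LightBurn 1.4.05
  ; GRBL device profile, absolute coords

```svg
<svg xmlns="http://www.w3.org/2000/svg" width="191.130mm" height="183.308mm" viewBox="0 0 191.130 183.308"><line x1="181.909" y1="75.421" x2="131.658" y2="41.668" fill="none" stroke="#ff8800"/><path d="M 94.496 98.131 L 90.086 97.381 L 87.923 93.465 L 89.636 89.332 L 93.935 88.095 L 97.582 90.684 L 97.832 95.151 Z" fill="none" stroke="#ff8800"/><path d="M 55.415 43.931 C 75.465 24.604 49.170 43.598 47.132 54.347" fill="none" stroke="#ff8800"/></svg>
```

Since the viewBox matches the mm dimensions, user units are millimetres directly. The only transform is the Y-flip y_m = 183.308 − y_svg.

Shape 1 is a line segment drawn with `<line>`. Its stroke #ff8800 means score at S401, F1562. After flipping Y the toolpath is (181.909,107.887) → (131.658,141.640).

Shape 2 is a regular polygon drawn with `<path>`. Its stroke #ff8800 means score at S401, F1562. After flipping Y the toolpath is (94.496,85.177) → (90.086,85.927) → (87.923,89.843) → (89.636,93.976) → (93.935,95.213) → (97.582,92.624) → (97.832,88.157) → (94.496,85.177), returning to the start.

Shape 3 is a cubic bezier drawn with `<path>`. Its stroke #ff8800 means score at S401, F1562. After flipping Y the toolpath is (55.415,139.377) → (62.632,147.655) → (54.641,140.734) → (47.132,128.961).

; LightBurn 1.4.05
; GRBL device profile, absolute coords
G21
G90
G0 X181.909 Y107.887
M4 S401
G01 X131.658 Y141.640 F1562
M5
G0 X94.496 Y85.177
M4 S401
G01 X90.086 Y85.927 F1562
G01 X87.923 Y89.843
G01 X89.636 Y93.976
G01 X93.935 Y95.213
G01 X97.582 Y92.624
G01 X97.832 Y88.157
G01 X94.496 Y85.177
M5
G0 X55.415 Y139.377
M4 S401
G01 X62.632 Y147.655 F1562
G01 X54.641 Y140.734
G01 X47.132 Y128.961
M5
G0 X0.000 Y0.000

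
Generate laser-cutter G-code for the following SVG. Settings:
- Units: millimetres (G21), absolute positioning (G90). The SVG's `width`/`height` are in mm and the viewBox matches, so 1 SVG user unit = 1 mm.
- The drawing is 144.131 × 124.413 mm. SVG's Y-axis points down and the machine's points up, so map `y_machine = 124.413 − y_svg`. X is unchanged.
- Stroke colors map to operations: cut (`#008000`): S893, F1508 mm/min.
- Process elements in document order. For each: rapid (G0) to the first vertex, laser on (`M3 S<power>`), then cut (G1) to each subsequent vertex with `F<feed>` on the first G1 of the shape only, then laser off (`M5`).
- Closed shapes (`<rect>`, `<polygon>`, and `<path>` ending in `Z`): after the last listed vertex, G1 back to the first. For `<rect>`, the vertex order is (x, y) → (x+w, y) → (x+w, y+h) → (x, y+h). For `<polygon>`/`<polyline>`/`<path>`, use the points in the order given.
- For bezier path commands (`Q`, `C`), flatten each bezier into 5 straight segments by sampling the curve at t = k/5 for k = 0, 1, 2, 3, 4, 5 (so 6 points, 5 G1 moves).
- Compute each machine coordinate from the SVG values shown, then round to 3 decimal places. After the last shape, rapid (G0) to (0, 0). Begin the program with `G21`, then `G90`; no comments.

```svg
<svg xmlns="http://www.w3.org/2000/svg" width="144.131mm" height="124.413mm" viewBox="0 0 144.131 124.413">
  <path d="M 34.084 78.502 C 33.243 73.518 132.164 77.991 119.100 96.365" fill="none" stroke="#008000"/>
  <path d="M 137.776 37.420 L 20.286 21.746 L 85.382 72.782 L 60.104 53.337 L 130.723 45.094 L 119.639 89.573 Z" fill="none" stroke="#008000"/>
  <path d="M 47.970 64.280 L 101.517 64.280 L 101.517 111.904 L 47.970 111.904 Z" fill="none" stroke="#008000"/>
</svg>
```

G21
G90
G0 X34.084 Y45.911
M3 S893
G1 X43.857 Y47.731 F1508
G1 X67.409 Y47.068
G1 X94.576 Y43.709
G1 X115.194 Y37.440
G1 X119.100 Y28.048
M5
G0 X137.776 Y86.993
M3 S893
G1 X20.286 Y102.667 F1508
G1 X85.382 Y51.631
G1 X60.104 Y71.076
G1 X130.723 Y79.319
G1 X119.639 Y34.840
G1 X137.776 Y86.993
M5
G0 X47.970 Y60.133
M3 S893
G1 X101.517 Y60.133 F1508
G1 X101.517 Y12.509
G1 X47.970 Y12.509
G1 X47.970 Y60.133
M5
G0 X0.000 Y0.000

1 u = 1 mm; y_m = 124.413 − y.

[1] `<path>` cubic bezier, #008000→cut S893 F1508: (34.084,45.911) → (43.857,47.731) → (67.409,47.068) → (94.576,43.709) → (115.194,37.440) → (119.100,28.048)

[2] `<path>` closed polygon, #008000→cut S893 F1508: (137.776,86.993) → (20.286,102.667) → (85.382,51.631) → (60.104,71.076) → (130.723,79.319) → (119.639,34.840) → (137.776,86.993) (closed)

[3] `<path>` rectangle, #008000→cut S893 F1508: (47.970,60.133) → (101.517,60.133) → (101.517,12.509) → (47.970,12.509) → (47.970,60.133) (closed)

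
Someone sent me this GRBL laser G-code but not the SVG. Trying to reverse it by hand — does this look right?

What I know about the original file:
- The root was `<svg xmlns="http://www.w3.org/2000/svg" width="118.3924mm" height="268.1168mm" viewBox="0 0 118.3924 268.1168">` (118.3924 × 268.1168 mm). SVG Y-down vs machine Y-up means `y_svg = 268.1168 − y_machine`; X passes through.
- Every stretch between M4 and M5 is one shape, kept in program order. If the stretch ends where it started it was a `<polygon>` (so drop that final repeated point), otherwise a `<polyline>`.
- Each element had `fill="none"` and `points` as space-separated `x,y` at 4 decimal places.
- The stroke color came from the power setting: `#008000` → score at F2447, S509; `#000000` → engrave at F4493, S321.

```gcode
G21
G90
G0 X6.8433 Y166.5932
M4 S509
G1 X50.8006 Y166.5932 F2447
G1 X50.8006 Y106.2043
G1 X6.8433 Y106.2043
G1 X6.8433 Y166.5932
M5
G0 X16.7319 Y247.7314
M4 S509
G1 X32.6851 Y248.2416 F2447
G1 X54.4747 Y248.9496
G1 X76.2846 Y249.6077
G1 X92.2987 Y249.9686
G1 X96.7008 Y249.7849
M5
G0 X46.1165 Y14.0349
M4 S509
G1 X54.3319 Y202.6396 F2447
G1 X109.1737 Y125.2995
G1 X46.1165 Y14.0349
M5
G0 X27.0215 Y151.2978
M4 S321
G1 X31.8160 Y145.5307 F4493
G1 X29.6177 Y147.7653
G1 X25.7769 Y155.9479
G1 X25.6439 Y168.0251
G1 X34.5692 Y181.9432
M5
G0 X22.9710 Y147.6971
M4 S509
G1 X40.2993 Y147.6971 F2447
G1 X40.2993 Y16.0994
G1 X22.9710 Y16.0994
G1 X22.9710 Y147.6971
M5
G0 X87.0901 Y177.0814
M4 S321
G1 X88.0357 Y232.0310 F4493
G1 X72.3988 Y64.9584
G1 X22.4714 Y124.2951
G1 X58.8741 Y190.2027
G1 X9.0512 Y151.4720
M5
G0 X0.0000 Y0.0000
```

<svg xmlns="http://www.w3.org/2000/svg" width="118.3924mm" height="268.1168mm" viewBox="0 0 118.3924 268.1168">
  <polygon points="6.8433,101.5236 50.8006,101.5236 50.8006,161.9125 6.8433,161.9125" fill="none" stroke="#008000"/>
  <polyline points="16.7319,20.3854 32.6851,19.8752 54.4747,19.1672 76.2846,18.5091 92.2987,18.1482 96.7008,18.3319" fill="none" stroke="#008000"/>
  <polygon points="46.1165,254.0819 54.3319,65.4772 109.1737,142.8173" fill="none" stroke="#008000"/>
  <polyline points="27.0215,116.8190 31.8160,122.5861 29.6177,120.3515 25.7769,112.1689 25.6439,100.0917 34.5692,86.1736" fill="none" stroke="#000000"/>
  <polygon points="22.9710,120.4197 40.2993,120.4197 40.2993,252.0174 22.9710,252.0174" fill="none" stroke="#008000"/>
  <polyline points="87.0901,91.0354 88.0357,36.0858 72.3988,203.1584 22.4714,143.8217 58.8741,77.9141 9.0512,116.6448" fill="none" stroke="#000000"/>
</svg>

Machine Y-up, SVG Y-down with viewBox height 268.1168, so y_svg = 268.1168 − y_machine; X carries over.

Run 1: S509 ⇒ score layer `#008000`. The run returns to its start, so emit a `<polygon>` with points (Y-flipped): 6.8433,101.5236 50.8006,101.5236 50.8006,161.9125 6.8433,161.9125.

Run 2: the run's S509 means `#008000` (score). The run is open, so emit a `<polyline>` with points (Y-flipped): 16.7319,20.3854 32.6851,19.8752 54.4747,19.1672 76.2846,18.5091 92.2987,18.1482 96.7008,18.3319.

Run 3: S509 ⇒ score layer `#008000`. The run returns to its start, so emit a `<polygon>` with points (Y-flipped): 46.1165,254.0819 54.3319,65.4772 109.1737,142.8173.

Run 4: S321 ⇒ engrave layer `#000000`. The run is open, so emit a `<polyline>` with points (Y-flipped): 27.0215,116.8190 31.8160,122.5861 29.6177,120.3515 25.7769,112.1689 25.6439,100.0917 34.5692,86.1736.

Run 5: power S509 maps to stroke `#008000` (score). The run returns to its start, so emit a `<polygon>` with points (Y-flipped): 22.9710,120.4197 40.2993,120.4197 40.2993,252.0174 22.9710,252.0174.

Run 6: the run's S321 means `#000000` (engrave). The run is open, so emit a `<polyline>` with points (Y-flipped): 87.0901,91.0354 88.0357,36.0858 72.3988,203.1584 22.4714,143.8217 58.8741,77.9141 9.0512,116.6448.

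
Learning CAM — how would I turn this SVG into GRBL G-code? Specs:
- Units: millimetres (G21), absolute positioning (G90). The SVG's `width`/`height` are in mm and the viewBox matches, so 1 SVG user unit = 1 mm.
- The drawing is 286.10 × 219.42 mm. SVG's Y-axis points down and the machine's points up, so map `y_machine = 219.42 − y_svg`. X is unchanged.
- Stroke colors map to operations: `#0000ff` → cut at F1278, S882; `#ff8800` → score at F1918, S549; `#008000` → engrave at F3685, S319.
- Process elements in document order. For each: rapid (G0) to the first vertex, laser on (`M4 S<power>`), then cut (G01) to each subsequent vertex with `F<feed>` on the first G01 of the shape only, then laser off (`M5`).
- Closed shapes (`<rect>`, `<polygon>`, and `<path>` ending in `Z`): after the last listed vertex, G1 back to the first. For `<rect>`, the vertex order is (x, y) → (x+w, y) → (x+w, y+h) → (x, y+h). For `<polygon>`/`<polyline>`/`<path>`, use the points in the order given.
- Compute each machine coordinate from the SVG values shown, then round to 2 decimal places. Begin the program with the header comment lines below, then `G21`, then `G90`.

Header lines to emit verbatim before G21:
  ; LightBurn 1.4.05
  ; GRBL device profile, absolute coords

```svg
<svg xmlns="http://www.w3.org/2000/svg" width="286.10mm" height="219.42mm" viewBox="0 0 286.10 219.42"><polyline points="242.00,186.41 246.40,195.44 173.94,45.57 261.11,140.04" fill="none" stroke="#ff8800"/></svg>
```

viewBox `0 0 286.10 219.42` with mm width/height → 1 unit = 1 mm. Flip: y_m = 219.42 − y_svg.

**Shape 1** — `<polyline>` open polyline, stroke `#ff8800` → score (S549, F1918). Machine vertices: (242.00,33.01) → (246.40,23.98) → (173.94,173.85) → (261.11,79.38). Open path.

; LightBurn 1.4.05
; GRBL device profile, absolute coords
G21
G90
G0 X242.00 Y33.01
M4 S549
G01 X246.40 Y23.98 F1918
G01 X173.94 Y173.85
G01 X261.11 Y79.38
M5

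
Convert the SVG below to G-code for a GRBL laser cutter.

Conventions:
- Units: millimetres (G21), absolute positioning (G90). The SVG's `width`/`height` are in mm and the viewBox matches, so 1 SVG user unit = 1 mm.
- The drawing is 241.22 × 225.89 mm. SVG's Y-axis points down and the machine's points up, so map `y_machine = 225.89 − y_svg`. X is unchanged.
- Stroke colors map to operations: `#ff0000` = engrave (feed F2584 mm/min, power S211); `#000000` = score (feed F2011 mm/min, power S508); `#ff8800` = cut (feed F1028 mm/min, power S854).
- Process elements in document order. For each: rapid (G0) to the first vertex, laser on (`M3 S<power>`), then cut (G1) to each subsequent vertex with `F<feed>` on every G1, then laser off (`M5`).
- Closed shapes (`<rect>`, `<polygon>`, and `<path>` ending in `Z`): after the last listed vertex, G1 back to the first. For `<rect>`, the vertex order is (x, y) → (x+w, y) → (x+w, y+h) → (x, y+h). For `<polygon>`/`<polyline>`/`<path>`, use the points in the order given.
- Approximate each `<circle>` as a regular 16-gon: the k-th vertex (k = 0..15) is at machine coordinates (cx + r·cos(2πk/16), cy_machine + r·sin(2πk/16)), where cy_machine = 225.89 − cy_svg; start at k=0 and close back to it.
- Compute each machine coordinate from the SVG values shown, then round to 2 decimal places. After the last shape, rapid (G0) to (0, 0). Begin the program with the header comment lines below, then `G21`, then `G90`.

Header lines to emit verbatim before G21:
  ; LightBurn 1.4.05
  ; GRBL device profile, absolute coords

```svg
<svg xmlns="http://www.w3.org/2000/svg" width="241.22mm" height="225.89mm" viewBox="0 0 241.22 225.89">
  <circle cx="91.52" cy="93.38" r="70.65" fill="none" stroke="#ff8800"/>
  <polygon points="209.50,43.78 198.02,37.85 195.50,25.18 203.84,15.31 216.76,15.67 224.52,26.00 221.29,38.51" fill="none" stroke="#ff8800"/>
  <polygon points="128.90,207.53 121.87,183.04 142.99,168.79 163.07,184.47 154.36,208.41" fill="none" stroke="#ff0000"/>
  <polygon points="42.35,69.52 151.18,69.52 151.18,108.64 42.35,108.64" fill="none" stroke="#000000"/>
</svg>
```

; LightBurn 1.4.05
; GRBL device profile, absolute coords
G21
G90
G0 X162.17 Y132.51
M3 S854
G1 X156.79 Y159.55 F1028
G1 X141.48 Y182.47 F1028
G1 X118.56 Y197.78 F1028
G1 X91.52 Y203.16 F1028
G1 X64.48 Y197.78 F1028
G1 X41.56 Y182.47 F1028
G1 X26.25 Y159.55 F1028
G1 X20.87 Y132.51 F1028
G1 X26.25 Y105.47 F1028
G1 X41.56 Y82.55 F1028
G1 X64.48 Y67.24 F1028
G1 X91.52 Y61.86 F1028
G1 X118.56 Y67.24 F1028
G1 X141.48 Y82.55 F1028
G1 X156.79 Y105.47 F1028
G1 X162.17 Y132.51 F1028
M5
G0 X209.50 Y182.11
M3 S854
G1 X198.02 Y188.04 F1028
G1 X195.50 Y200.71 F1028
G1 X203.84 Y210.58 F1028
G1 X216.76 Y210.22 F1028
G1 X224.52 Y199.89 F1028
G1 X221.29 Y187.38 F1028
G1 X209.50 Y182.11 F1028
M5
G0 X128.90 Y18.36
M3 S211
G1 X121.87 Y42.85 F2584
G1 X142.99 Y57.10 F2584
G1 X163.07 Y41.42 F2584
G1 X154.36 Y17.48 F2584
G1 X128.90 Y18.36 F2584
M5
G0 X42.35 Y156.37
M3 S508
G1 X151.18 Y156.37 F2011
G1 X151.18 Y117.25 F2011
G1 X42.35 Y117.25 F2011
G1 X42.35 Y156.37 F2011
M5
G0 X0.00 Y0.00

viewBox `0 0 241.22 225.89` with mm width/height → 1 unit = 1 mm. Flip: y_m = 225.89 − y_svg.

**Shape 1** — `<circle>` circle, stroke `#ff8800` → cut (S854, F1028). Machine vertices: (162.17,132.51) → (156.79,159.55) → (141.48,182.47) → (118.56,197.78) → (91.52,203.16) → (64.48,197.78) → (41.56,182.47) → (26.25,159.55) → (20.87,132.51) → (26.25,105.47) → (41.56,82.55) → (64.48,67.24) → (91.52,61.86) → (118.56,67.24) → (141.48,82.55) → (156.79,105.47) → (162.17,132.51). Closed: final G1 returns to the first vertex.

**Shape 2** — `<polygon>` regular polygon, stroke `#ff8800` → cut (S854, F1028). Machine vertices: (209.50,182.11) → (198.02,188.04) → (195.50,200.71) → (203.84,210.58) → (216.76,210.22) → (224.52,199.89) → (221.29,187.38) → (209.50,182.11). Closed: final G1 returns to the first vertex.

**Shape 3** — `<polygon>` regular polygon, stroke `#ff0000` → engrave (S211, F2584). Machine vertices: (128.90,18.36) → (121.87,42.85) → (142.99,57.10) → (163.07,41.42) → (154.36,17.48) → (128.90,18.36). Closed: final G1 returns to the first vertex.

**Shape 4** — `<polygon>` rectangle, stroke `#000000` → score (S508, F2011). Machine vertices: (42.35,156.37) → (151.18,156.37) → (151.18,117.25) → (42.35,117.25) → (42.35,156.37). Closed: final G1 returns to the first vertex.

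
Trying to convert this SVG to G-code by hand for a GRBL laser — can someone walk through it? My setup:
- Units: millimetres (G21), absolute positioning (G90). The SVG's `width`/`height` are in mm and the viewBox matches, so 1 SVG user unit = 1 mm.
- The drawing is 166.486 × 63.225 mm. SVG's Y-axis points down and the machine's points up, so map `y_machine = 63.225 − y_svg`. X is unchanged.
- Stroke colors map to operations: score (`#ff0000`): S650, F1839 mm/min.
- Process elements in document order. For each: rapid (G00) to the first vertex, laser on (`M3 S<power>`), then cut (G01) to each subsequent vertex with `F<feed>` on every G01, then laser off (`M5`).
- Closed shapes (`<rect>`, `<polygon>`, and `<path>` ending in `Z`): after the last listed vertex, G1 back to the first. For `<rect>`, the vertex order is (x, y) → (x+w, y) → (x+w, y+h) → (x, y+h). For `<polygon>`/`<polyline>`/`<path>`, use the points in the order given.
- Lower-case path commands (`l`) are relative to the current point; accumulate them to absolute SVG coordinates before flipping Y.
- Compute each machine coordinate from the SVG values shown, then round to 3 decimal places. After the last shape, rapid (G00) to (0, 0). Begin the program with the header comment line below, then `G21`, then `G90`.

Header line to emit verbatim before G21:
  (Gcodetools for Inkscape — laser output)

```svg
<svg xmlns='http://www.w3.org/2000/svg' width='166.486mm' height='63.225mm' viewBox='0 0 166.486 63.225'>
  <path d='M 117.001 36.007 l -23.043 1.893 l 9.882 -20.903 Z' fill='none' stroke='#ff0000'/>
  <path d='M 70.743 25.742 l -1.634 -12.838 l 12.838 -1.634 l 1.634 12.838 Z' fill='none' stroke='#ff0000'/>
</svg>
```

Since the viewBox matches the mm dimensions, user units are millimetres directly. The only transform is the Y-flip y_m = 63.225 − y_svg.

Shape 1 is a regular polygon drawn with `<path>`. Its stroke #ff0000 means score at S650, F1839. After flipping Y the toolpath is (117.001,27.218) → (93.958,25.325) → (103.840,46.228) → (117.001,27.218), returning to the start.

Shape 2 is a regular polygon drawn with `<path>`. Its stroke #ff0000 means score at S650, F1839. After flipping Y the toolpath is (70.743,37.483) → (69.109,50.321) → (81.947,51.955) → (83.581,39.117) → (70.743,37.483), returning to the start.

(Gcodetools for Inkscape — laser output)
G21
G90
G00 X117.001 Y27.218
M3 S650
G01 X93.958 Y25.325 F1839
G01 X103.840 Y46.228 F1839
G01 X117.001 Y27.218 F1839
M5
G00 X70.743 Y37.483
M3 S650
G01 X69.109 Y50.321 F1839
G01 X81.947 Y51.955 F1839
G01 X83.581 Y39.117 F1839
G01 X70.743 Y37.483 F1839
M5
G00 X0.000 Y0.000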